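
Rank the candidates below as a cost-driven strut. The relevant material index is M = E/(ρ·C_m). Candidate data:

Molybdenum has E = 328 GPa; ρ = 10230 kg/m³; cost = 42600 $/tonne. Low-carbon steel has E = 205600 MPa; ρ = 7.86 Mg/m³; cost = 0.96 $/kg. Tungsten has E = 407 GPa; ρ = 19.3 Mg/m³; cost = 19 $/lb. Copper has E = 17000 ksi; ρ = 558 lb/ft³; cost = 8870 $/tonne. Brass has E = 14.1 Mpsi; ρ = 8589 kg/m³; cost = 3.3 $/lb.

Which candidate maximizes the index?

low-carbon steel

In SI units:
  molybdenum: E = 328.0 GPa, ρ = 10230 kg/m³, cost = 42.60 $/kg
  low-carbon steel: E = 205.6 GPa, ρ = 7860 kg/m³, cost = 0.9600 $/kg
  tungsten: E = 407.0 GPa, ρ = 19300 kg/m³, cost = 41.89 $/kg
  copper: E = 117.2 GPa, ρ = 8938 kg/m³, cost = 8.870 $/kg
  brass: E = 97.22 GPa, ρ = 8589 kg/m³, cost = 7.275 $/kg
  low-carbon steel: M = 27.2 MN·m per $
  brass: M = 1.56 MN·m per $
  copper: M = 1.48 MN·m per $
  molybdenum: M = 0.753 MN·m per $
  tungsten: M = 0.503 MN·m per $
Low-carbon steel has the largest M.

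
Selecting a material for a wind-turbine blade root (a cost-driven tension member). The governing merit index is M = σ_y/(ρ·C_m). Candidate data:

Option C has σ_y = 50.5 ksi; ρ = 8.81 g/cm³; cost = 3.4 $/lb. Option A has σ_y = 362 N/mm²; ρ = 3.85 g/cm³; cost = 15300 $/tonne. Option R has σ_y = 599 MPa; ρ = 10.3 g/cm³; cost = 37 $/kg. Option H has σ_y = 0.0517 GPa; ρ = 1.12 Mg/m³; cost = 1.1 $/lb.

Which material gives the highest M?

option H

After converting to SI:
  option C: σ_y = 348.2 MPa, ρ = 8810 kg/m³, cost = 7.496 $/kg
  option A: σ_y = 362.0 MPa, ρ = 3850 kg/m³, cost = 15.30 $/kg
  option R: σ_y = 599.0 MPa, ρ = 10300 kg/m³, cost = 37.00 $/kg
  option H: σ_y = 51.70 MPa, ρ = 1120 kg/m³, cost = 2.425 $/kg
  option H: M = 19.0 kN·m per $
  option A: M = 6.15 kN·m per $
  option C: M = 5.27 kN·m per $
  option R: M = 1.57 kN·m per $
Option H has the largest M.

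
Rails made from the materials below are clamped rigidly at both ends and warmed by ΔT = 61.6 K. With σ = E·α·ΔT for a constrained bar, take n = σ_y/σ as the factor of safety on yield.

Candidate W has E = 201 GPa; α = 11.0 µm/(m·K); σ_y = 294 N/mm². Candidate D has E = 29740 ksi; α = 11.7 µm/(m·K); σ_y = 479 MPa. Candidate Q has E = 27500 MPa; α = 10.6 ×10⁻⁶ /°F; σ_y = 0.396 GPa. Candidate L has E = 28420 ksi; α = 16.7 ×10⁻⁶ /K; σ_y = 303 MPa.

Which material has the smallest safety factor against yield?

In consistent units (E in GPa, α in ×10⁻⁶/K, σ_y in MPa):
  candidate W: E = 201.0, α = 11.0, σ_y = 294.0 → σ = 136 MPa, n = 2.16
  candidate D: E = 205.1, α = 11.7, σ_y = 479.0 → σ = 148 MPa, n = 3.24
  candidate Q: E = 27.50, α = 19.1, σ_y = 396.0 → σ = 32.3 MPa, n = 12.3
  candidate L: E = 195.9, α = 16.7, σ_y = 303.0 → σ = 202 MPa, n = 1.50
Smallest n: candidate L with n = 1.50.

candidate L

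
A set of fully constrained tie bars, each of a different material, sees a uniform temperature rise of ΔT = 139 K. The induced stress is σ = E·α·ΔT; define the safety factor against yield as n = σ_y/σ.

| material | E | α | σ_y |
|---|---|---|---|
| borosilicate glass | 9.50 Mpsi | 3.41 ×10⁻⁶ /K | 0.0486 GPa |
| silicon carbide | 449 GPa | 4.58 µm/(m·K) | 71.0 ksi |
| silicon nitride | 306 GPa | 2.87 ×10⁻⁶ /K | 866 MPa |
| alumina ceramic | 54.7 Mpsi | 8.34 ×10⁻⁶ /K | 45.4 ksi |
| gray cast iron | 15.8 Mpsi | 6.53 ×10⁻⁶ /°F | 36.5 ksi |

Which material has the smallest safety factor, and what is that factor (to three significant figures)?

Converting E to GPa, α to ×10⁻⁶/K, σ_y to MPa, then σ and n for each:
  borosilicate glass: E = 65.50, α = 3.41, σ_y = 48.60 → σ = 31.0 MPa, n = 1.57
  silicon carbide: E = 449.0, α = 4.58, σ_y = 489.5 → σ = 286 MPa, n = 1.71
  silicon nitride: E = 306.0, α = 2.87, σ_y = 866.0 → σ = 122 MPa, n = 7.09
  alumina ceramic: E = 377.1, α = 8.34, σ_y = 313.0 → σ = 437 MPa, n = 0.716
  gray cast iron: E = 108.9, α = 11.8, σ_y = 251.7 → σ = 178 MPa, n = 1.41
Alumina ceramic has the lowest safety factor, n = 0.716.

alumina ceramic, n = 0.716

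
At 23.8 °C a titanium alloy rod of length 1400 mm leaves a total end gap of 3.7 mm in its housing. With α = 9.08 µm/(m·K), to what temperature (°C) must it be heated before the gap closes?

α·L₀·ΔT = 3.7 mm ⇒ ΔT = 3.7 / (9.08×10⁻⁶ × 1400.0) = 291.1 K.
T = 23.8 + 291.1 = 314.9 °C.

315 °C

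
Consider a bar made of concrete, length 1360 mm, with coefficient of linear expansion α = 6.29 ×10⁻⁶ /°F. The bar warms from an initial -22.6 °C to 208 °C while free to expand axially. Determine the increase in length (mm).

Convert α: 6.29×10⁻⁶/°F × (9/5) = 11.3×10⁻⁶/K.
ΔT = 208 − (-22.6) = 230.6 K.
ΔL = α·L₀·ΔT = 11.3×10⁻⁶ × 1360 mm × 230.6 K = 3.55 mm.

3.55 mm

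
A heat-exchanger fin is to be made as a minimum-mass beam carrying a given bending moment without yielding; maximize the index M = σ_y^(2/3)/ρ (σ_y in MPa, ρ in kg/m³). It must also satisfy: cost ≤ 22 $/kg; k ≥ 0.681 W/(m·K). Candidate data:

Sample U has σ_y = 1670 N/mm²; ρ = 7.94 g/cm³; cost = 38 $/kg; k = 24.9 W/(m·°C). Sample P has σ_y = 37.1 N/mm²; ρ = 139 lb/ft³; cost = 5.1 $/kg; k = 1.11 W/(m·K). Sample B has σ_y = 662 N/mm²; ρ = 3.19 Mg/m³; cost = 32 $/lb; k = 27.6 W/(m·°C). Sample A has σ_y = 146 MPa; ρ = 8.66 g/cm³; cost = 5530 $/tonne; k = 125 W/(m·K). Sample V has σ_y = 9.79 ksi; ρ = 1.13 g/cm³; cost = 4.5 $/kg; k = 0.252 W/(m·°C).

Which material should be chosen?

sample P

Screen on constraints: cost ≤ 22 $/kg; k ≥ 0.681 W/(m·K). Survivors: sample P, sample A.
In SI units:
  sample P: σ_y = 37.10 MPa, ρ = 2227 kg/m³
  sample A: σ_y = 146.0 MPa, ρ = 8660 kg/m³
  sample P: M = 5.00×10⁻³
  sample A: M = 3.20×10⁻³
Sample P ranks first.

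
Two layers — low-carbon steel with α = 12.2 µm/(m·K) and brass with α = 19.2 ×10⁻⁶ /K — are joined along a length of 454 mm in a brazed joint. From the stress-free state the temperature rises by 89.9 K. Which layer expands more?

α(low-carbon steel) = 12.2×10⁻⁶/K vs α(brass) = 19.2×10⁻⁶/K.
Higher α expands more for the same ΔT: brass.

brass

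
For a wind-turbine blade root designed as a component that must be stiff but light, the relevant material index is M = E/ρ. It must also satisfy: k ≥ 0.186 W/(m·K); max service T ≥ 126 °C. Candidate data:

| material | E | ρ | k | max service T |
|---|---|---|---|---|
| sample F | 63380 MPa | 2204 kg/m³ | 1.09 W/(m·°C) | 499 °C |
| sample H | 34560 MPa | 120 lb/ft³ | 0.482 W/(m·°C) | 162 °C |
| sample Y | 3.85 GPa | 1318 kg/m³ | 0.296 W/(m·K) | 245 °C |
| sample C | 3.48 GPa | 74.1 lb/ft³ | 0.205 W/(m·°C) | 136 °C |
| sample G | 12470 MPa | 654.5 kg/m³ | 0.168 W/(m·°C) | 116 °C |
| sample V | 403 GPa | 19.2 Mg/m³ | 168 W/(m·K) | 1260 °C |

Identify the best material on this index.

Screen on constraints: k ≥ 0.186 W/(m·K); max service T ≥ 126 °C. Survivors: sample F, sample H, sample Y, sample C, sample V.
Normalizing units and computing the index:
  sample F: E = 63.38 GPa, ρ = 2204 kg/m³
  sample H: E = 34.56 GPa, ρ = 1922 kg/m³
  sample Y: E = 3.850 GPa, ρ = 1318 kg/m³
  sample C: E = 3.480 GPa, ρ = 1187 kg/m³
  sample V: E = 403.0 GPa, ρ = 19200 kg/m³
  sample F: M = 28.8 MN·m/kg
  sample V: M = 21.0 MN·m/kg
  sample H: M = 18.0 MN·m/kg
  sample C: M = 2.93 MN·m/kg
  sample Y: M = 2.92 MN·m/kg
The maximum is for sample F.

sample F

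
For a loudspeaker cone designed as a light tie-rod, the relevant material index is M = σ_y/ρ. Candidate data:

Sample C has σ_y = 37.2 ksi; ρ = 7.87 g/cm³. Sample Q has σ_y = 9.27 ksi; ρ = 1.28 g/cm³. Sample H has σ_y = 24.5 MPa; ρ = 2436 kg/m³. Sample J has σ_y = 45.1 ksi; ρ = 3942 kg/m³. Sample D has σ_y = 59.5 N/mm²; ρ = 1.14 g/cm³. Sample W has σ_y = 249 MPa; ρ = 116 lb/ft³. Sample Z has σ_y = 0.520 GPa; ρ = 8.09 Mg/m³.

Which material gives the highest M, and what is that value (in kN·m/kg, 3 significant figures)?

Putting every candidate on a common basis:
  sample C: σ_y = 256.5 MPa, ρ = 7870 kg/m³
  sample Q: σ_y = 63.91 MPa, ρ = 1280 kg/m³
  sample H: σ_y = 24.50 MPa, ρ = 2436 kg/m³
  sample J: σ_y = 311.0 MPa, ρ = 3942 kg/m³
  sample D: σ_y = 59.50 MPa, ρ = 1140 kg/m³
  sample W: σ_y = 249.0 MPa, ρ = 1858 kg/m³
  sample Z: σ_y = 520.0 MPa, ρ = 8090 kg/m³
  sample W: M = 134 kN·m/kg
  sample J: M = 78.9 kN·m/kg
  sample Z: M = 64.3 kN·m/kg
  sample D: M = 52.2 kN·m/kg
  sample Q: M = 49.9 kN·m/kg
  sample C: M = 32.6 kN·m/kg
  sample H: M = 10.1 kN·m/kg
Sample W has the largest M.

sample W, M = 134 kN·m/kg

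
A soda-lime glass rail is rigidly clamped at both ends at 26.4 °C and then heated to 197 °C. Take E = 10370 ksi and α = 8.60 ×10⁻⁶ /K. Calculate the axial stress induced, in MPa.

105 MPa

E = 10370 ksi = 71.50 GPa.
ΔT = 170.6 K. Constrained thermal stress σ = E·α·ΔT = 71.50×10³ MPa × 8.60×10⁻⁶ × 170.6 = 105 MPa (compressive).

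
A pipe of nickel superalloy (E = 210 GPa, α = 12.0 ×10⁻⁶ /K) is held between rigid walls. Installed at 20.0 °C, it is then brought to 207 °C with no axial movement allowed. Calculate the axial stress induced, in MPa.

ΔT = 187.0 K. Constrained thermal stress σ = E·α·ΔT = 210.0×10³ MPa × 12.0×10⁻⁶ × 187.0 = 471 MPa (compressive).

471 MPa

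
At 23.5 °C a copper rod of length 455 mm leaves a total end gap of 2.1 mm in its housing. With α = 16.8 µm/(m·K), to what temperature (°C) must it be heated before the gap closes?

298 °C

α·L₀·ΔT = 2.1 mm ⇒ ΔT = 2.1 / (16.8×10⁻⁶ × 455.0) = 274.7 K.
T = 23.5 + 274.7 = 298.2 °C.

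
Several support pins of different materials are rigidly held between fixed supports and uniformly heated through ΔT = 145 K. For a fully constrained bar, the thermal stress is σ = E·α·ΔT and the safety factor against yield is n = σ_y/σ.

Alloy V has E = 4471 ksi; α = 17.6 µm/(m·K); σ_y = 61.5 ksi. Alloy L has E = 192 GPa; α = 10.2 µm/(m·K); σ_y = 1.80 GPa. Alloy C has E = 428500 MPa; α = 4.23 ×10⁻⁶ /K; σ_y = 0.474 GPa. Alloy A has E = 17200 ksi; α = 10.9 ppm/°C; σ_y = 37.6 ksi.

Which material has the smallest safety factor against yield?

alloy A

Per material, after unit conversion:
  alloy V: E = 30.83, α = 17.6, σ_y = 424.0 → σ = 78.7 MPa, n = 5.39
  alloy L: E = 192.0, α = 10.2, σ_y = 1800 → σ = 284 MPa, n = 6.34
  alloy C: E = 428.5, α = 4.23, σ_y = 474.0 → σ = 263 MPa, n = 1.80
  alloy A: E = 118.6, α = 10.9, σ_y = 259.2 → σ = 187 MPa, n = 1.38
Alloy A has the lowest safety factor, n = 1.38.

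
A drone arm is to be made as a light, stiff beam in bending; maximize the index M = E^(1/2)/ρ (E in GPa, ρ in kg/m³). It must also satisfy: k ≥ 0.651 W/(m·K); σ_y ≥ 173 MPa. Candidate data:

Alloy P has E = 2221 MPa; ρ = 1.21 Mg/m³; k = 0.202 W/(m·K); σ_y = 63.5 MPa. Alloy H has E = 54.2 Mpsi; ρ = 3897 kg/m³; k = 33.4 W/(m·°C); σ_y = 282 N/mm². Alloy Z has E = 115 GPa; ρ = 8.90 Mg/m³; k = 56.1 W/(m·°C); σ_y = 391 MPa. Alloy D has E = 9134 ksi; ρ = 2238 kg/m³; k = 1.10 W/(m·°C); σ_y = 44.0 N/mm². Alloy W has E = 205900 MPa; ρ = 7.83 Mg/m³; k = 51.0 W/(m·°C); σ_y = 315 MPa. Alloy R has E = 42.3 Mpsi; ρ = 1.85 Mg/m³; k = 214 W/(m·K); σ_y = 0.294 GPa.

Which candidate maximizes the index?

Screen on constraints: k ≥ 0.651 W/(m·K); σ_y ≥ 173 MPa. Survivors: alloy H, alloy Z, alloy W, alloy R.
In SI units:
  alloy H: E = 373.7 GPa, ρ = 3897 kg/m³
  alloy Z: E = 115.0 GPa, ρ = 8900 kg/m³
  alloy W: E = 205.9 GPa, ρ = 7830 kg/m³
  alloy R: E = 291.6 GPa, ρ = 1850 kg/m³
  alloy R: M = 9.23×10⁻³
  alloy H: M = 4.96×10⁻³
  alloy W: M = 1.83×10⁻³
  alloy Z: M = 1.20×10⁻³
Alloy R has the largest M.

alloy R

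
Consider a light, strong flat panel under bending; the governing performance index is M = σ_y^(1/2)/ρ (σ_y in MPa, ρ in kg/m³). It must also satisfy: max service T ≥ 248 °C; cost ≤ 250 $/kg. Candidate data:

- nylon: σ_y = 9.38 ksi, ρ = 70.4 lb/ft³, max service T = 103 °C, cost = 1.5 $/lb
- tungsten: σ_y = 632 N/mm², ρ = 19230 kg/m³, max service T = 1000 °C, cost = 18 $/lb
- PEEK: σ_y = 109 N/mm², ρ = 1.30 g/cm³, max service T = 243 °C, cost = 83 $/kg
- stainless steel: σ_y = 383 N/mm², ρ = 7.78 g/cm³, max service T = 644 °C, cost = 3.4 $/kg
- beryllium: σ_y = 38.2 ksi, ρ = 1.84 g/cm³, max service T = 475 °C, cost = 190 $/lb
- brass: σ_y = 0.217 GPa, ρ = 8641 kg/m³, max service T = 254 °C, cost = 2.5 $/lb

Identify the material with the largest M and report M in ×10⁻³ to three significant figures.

Screen on constraints: max service T ≥ 248 °C; cost ≤ 250 $/kg. Survivors: tungsten, stainless steel, brass.
Putting every candidate on a common basis:
  tungsten: σ_y = 632.0 MPa, ρ = 19230 kg/m³
  stainless steel: σ_y = 383.0 MPa, ρ = 7780 kg/m³
  brass: σ_y = 217.0 MPa, ρ = 8641 kg/m³
  stainless steel: M = 2.52×10⁻³
  brass: M = 1.70×10⁻³
  tungsten: M = 1.31×10⁻³
Stainless steel ranks first.

stainless steel, M = 2.52×10⁻³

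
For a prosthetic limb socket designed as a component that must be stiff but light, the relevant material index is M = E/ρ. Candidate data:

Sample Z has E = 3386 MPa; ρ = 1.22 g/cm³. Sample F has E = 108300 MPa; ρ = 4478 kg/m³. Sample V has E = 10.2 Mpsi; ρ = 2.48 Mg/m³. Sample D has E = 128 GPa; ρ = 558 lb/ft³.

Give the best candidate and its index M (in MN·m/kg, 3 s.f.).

Normalizing units and computing the index:
  sample Z: E = 3.386 GPa, ρ = 1220 kg/m³
  sample F: E = 108.3 GPa, ρ = 4478 kg/m³
  sample V: E = 70.33 GPa, ρ = 2480 kg/m³
  sample D: E = 128.0 GPa, ρ = 8938 kg/m³
  sample V: M = 28.4 MN·m/kg
  sample F: M = 24.2 MN·m/kg
  sample D: M = 14.3 MN·m/kg
  sample Z: M = 2.78 MN·m/kg
Sample V has the largest M.

sample V, M = 28.4 MN·m/kg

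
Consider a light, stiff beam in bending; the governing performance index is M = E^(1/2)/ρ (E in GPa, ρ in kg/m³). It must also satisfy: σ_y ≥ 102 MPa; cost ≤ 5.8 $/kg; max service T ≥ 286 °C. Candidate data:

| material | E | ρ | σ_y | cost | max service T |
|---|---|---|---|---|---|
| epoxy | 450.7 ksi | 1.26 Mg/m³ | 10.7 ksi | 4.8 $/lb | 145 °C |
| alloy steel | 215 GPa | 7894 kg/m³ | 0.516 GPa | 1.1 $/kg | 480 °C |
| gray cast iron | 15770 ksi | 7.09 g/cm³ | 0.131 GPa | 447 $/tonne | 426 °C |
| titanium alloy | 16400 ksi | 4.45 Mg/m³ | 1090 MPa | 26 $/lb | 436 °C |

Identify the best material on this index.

Screen on constraints: σ_y ≥ 102 MPa; cost ≤ 5.8 $/kg; max service T ≥ 286 °C. Survivors: alloy steel, gray cast iron.
Putting every candidate on a common basis:
  alloy steel: E = 215.0 GPa, ρ = 7894 kg/m³
  gray cast iron: E = 108.7 GPa, ρ = 7090 kg/m³
  alloy steel: M = 1.86×10⁻³
  gray cast iron: M = 1.47×10⁻³
The maximum is for alloy steel.

alloy steel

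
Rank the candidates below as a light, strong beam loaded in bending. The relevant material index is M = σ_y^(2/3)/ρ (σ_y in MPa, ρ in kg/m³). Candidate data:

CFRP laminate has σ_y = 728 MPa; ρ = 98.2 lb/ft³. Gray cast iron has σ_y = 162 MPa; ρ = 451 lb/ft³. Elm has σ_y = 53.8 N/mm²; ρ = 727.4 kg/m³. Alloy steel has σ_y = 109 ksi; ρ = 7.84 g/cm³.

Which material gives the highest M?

CFRP laminate

In SI units:
  CFRP laminate: σ_y = 728.0 MPa, ρ = 1573 kg/m³
  gray cast iron: σ_y = 162.0 MPa, ρ = 7224 kg/m³
  elm: σ_y = 53.80 MPa, ρ = 727.4 kg/m³
  alloy steel: σ_y = 751.5 MPa, ρ = 7840 kg/m³
  CFRP laminate: M = 51.4×10⁻³
  elm: M = 19.6×10⁻³
  alloy steel: M = 10.5×10⁻³
  gray cast iron: M = 4.11×10⁻³
Highest index: CFRP laminate.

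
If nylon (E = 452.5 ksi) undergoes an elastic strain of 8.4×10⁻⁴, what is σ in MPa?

2.62 MPa

E = 452.5 ksi = 3.120 GPa.
σ = E·ε = 3120 MPa × 8.4×10⁻⁴ = 2.62 MPa.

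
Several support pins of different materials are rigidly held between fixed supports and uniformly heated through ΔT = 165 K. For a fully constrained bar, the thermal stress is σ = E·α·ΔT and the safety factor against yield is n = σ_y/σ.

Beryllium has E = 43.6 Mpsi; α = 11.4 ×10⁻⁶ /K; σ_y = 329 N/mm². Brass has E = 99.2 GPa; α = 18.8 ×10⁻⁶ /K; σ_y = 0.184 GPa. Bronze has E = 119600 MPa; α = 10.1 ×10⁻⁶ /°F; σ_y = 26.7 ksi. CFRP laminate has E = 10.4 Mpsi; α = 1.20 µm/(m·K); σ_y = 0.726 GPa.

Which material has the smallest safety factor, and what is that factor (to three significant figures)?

bronze, n = 0.513

Converting E to GPa, α to ×10⁻⁶/K, σ_y to MPa, then σ and n for each:
  beryllium: E = 300.6, α = 11.4, σ_y = 329.0 → σ = 565 MPa, n = 0.582
  brass: E = 99.20, α = 18.8, σ_y = 184.0 → σ = 308 MPa, n = 0.598
  bronze: E = 119.6, α = 18.2, σ_y = 184.1 → σ = 359 MPa, n = 0.513
  CFRP laminate: E = 71.71, α = 1.20, σ_y = 726.0 → σ = 14.2 MPa, n = 51.1
Bronze has the lowest safety factor, n = 0.513.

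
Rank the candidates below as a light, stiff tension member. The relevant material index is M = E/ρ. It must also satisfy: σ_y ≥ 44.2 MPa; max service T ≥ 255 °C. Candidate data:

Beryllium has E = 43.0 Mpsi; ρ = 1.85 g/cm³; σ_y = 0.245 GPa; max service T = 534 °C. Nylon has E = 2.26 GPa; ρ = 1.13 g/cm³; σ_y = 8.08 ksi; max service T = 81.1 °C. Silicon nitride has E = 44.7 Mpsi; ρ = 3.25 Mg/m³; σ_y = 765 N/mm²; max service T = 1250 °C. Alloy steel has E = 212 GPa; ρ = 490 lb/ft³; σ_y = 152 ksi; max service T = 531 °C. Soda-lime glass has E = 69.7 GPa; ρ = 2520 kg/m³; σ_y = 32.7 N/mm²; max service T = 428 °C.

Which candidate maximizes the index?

beryllium

Screen on constraints: σ_y ≥ 44.2 MPa; max service T ≥ 255 °C. Survivors: beryllium, silicon nitride, alloy steel.
Normalizing units and computing the index:
  beryllium: E = 296.5 GPa, ρ = 1850 kg/m³
  silicon nitride: E = 308.2 GPa, ρ = 3250 kg/m³
  alloy steel: E = 212.0 GPa, ρ = 7849 kg/m³
  beryllium: M = 160 MN·m/kg
  silicon nitride: M = 94.8 MN·m/kg
  alloy steel: M = 27.0 MN·m/kg
Beryllium has the largest M.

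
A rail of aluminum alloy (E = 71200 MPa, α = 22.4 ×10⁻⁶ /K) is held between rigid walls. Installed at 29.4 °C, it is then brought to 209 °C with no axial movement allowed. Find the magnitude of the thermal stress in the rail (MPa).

E = 71200 MPa = 71.20 GPa.
ΔT = 179.6 K. Constrained thermal stress σ = E·α·ΔT = 71.20×10³ MPa × 22.4×10⁻⁶ × 179.6 = 286 MPa (compressive).

286 MPa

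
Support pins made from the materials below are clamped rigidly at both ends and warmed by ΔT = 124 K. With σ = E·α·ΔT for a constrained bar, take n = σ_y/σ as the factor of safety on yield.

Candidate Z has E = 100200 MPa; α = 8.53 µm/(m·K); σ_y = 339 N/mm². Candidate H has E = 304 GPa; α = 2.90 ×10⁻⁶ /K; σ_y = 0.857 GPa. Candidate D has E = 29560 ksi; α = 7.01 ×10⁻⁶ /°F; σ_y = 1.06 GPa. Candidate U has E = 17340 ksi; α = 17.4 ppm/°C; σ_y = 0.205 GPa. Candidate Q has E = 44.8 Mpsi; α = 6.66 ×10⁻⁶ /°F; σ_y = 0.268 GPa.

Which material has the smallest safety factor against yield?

candidate Q

Converting E to GPa, α to ×10⁻⁶/K, σ_y to MPa, then σ and n for each:
  candidate Z: E = 100.2, α = 8.53, σ_y = 339.0 → σ = 106 MPa, n = 3.20
  candidate H: E = 304.0, α = 2.90, σ_y = 857.0 → σ = 109 MPa, n = 7.84
  candidate D: E = 203.8, α = 12.6, σ_y = 1060 → σ = 319 MPa, n = 3.32
  candidate U: E = 119.6, α = 17.4, σ_y = 205.0 → σ = 258 MPa, n = 0.795
  candidate Q: E = 308.9, α = 12.0, σ_y = 268.0 → σ = 459 MPa, n = 0.584
Candidate Q has the lowest safety factor, n = 0.584.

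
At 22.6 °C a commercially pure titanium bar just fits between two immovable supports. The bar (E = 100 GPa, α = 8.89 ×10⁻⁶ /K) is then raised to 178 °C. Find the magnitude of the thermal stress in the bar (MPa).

ΔT = 155.4 K. Constrained thermal stress σ = E·α·ΔT = 100.0×10³ MPa × 8.89×10⁻⁶ × 155.4 = 138 MPa (compressive).

138 MPa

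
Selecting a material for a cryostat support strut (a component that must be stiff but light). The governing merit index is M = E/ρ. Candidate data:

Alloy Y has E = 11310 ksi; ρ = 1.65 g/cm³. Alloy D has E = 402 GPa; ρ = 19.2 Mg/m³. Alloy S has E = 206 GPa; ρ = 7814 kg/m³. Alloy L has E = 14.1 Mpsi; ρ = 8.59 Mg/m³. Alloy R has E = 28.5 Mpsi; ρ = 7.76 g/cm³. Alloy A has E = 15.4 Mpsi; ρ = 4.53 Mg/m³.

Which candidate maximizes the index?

In SI units:
  alloy Y: E = 77.98 GPa, ρ = 1650 kg/m³
  alloy D: E = 402.0 GPa, ρ = 19200 kg/m³
  alloy S: E = 206.0 GPa, ρ = 7814 kg/m³
  alloy L: E = 97.22 GPa, ρ = 8590 kg/m³
  alloy R: E = 196.5 GPa, ρ = 7760 kg/m³
  alloy A: E = 106.2 GPa, ρ = 4530 kg/m³
  alloy Y: M = 47.3 MN·m/kg
  alloy S: M = 26.4 MN·m/kg
  alloy R: M = 25.3 MN·m/kg
  alloy A: M = 23.4 MN·m/kg
  alloy D: M = 20.9 MN·m/kg
  alloy L: M = 11.3 MN·m/kg
The maximum is for alloy Y.

alloy Y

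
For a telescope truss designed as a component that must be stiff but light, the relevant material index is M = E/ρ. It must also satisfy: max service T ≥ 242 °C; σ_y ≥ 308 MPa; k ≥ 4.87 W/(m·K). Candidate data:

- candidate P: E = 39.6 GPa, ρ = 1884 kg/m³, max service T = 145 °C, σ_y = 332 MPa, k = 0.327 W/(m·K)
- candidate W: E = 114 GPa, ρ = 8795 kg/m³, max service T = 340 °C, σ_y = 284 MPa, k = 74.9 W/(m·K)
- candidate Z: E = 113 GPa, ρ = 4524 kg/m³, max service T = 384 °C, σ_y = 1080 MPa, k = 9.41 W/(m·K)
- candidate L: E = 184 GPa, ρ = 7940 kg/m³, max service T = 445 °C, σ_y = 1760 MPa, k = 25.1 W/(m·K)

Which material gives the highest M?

Screen on constraints: max service T ≥ 242 °C; σ_y ≥ 308 MPa; k ≥ 4.87 W/(m·K). Survivors: candidate Z, candidate L.
Per-candidate index values:
  candidate Z: M = 25.0 MN·m/kg
  candidate L: M = 23.2 MN·m/kg
The maximum is for candidate Z.

candidate Z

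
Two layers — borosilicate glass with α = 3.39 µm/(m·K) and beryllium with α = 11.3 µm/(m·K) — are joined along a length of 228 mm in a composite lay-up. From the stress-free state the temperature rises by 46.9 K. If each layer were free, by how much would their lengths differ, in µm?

Δα = |3.39 − 11.3|×10⁻⁶/K = 7.91×10⁻⁶/K.
ΔL_mismatch = Δα·L·ΔT = 7.91×10⁻⁶ × 228.0 mm × 46.9 K = 84.6 µm.

84.6 µm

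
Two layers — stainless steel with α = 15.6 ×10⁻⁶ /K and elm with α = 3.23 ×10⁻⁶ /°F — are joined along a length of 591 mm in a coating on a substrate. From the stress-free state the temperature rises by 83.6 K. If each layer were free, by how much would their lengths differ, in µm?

484 µm

elm: α = 3.23×10⁻⁶/°F × 9/5 = 5.81×10⁻⁶/K.
Δα = |15.6 − 5.81|×10⁻⁶/K = 9.79×10⁻⁶/K.
ΔL_mismatch = Δα·L·ΔT = 9.79×10⁻⁶ × 591.0 mm × 83.6 K = 484 µm.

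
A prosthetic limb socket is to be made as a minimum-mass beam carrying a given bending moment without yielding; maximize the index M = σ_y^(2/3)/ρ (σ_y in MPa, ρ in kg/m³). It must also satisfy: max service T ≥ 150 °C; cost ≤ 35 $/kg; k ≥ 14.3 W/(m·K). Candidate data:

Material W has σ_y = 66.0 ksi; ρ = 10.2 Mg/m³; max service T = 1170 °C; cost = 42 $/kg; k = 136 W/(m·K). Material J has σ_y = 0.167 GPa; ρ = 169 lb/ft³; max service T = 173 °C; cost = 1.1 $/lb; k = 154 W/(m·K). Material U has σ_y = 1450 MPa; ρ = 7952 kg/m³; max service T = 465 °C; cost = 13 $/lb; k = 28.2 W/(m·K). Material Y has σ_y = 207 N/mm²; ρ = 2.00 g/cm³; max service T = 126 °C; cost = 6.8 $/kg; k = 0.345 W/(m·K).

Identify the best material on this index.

Screen on constraints: max service T ≥ 150 °C; cost ≤ 35 $/kg; k ≥ 14.3 W/(m·K). Survivors: material J, material U.
After converting to SI:
  material J: σ_y = 167.0 MPa, ρ = 2707 kg/m³
  material U: σ_y = 1450 MPa, ρ = 7952 kg/m³
  material U: M = 16.1×10⁻³
  material J: M = 11.2×10⁻³
Material U ranks first.

material U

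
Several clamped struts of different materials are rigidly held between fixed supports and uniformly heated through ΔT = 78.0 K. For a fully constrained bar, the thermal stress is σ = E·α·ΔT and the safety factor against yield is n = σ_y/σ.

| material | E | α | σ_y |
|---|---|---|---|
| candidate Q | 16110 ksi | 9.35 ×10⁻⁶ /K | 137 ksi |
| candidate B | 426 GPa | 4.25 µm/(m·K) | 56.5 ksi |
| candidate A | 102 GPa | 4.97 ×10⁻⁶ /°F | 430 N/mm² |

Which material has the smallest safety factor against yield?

candidate B

In consistent units (E in GPa, α in ×10⁻⁶/K, σ_y in MPa):
  candidate Q: E = 111.1, α = 9.35, σ_y = 944.6 → σ = 81.0 MPa, n = 11.7
  candidate B: E = 426.0, α = 4.25, σ_y = 389.6 → σ = 141 MPa, n = 2.76
  candidate A: E = 102.0, α = 8.95, σ_y = 430.0 → σ = 71.2 MPa, n = 6.04
Candidate B has the lowest safety factor, n = 2.76.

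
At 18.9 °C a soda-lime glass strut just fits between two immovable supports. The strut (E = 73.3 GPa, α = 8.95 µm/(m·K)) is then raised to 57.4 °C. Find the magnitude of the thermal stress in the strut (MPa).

ΔT = 38.50 K. Constrained thermal stress σ = E·α·ΔT = 73.30×10³ MPa × 8.95×10⁻⁶ × 38.50 = 25.3 MPa (compressive).

25.3 MPa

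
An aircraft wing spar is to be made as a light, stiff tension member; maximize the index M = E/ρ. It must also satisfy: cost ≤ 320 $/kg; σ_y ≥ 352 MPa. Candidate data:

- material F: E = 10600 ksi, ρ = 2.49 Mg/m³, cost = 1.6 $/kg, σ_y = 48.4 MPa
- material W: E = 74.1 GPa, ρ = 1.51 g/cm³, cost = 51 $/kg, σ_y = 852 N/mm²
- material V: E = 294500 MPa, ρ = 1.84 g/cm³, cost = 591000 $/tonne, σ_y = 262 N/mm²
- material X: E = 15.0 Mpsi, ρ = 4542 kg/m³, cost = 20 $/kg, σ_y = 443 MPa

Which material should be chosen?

material W

Screen on constraints: cost ≤ 320 $/kg; σ_y ≥ 352 MPa. Survivors: material W, material X.
Putting every candidate on a common basis:
  material W: E = 74.10 GPa, ρ = 1510 kg/m³
  material X: E = 103.4 GPa, ρ = 4542 kg/m³
  material W: M = 49.1 MN·m/kg
  material X: M = 22.8 MN·m/kg
Highest index: material W.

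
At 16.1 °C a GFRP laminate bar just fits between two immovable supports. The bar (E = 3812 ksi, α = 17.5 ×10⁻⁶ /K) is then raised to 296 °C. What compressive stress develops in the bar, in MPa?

E = 3812 ksi = 26.28 GPa.
ΔT = 279.9 K. Constrained thermal stress σ = E·α·ΔT = 26.28×10³ MPa × 17.5×10⁻⁶ × 279.9 = 129 MPa (compressive).

129 MPa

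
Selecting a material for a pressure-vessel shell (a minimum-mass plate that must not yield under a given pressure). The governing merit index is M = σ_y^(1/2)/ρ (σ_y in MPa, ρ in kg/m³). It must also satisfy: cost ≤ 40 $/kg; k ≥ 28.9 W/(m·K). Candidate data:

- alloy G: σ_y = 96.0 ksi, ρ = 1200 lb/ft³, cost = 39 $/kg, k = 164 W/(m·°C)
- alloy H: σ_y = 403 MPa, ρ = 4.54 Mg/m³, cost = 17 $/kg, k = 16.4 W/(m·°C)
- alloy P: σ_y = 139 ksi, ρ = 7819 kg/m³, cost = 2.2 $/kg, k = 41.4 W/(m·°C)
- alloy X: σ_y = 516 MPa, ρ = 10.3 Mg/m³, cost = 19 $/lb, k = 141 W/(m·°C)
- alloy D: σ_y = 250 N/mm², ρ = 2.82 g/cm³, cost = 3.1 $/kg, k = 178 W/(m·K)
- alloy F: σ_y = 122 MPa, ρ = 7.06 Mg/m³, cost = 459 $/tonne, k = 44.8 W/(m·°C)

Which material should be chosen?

alloy D

Screen on constraints: cost ≤ 40 $/kg; k ≥ 28.9 W/(m·K). Survivors: alloy G, alloy P, alloy D, alloy F.
After converting to SI:
  alloy G: σ_y = 661.9 MPa, ρ = 19220 kg/m³
  alloy P: σ_y = 958.4 MPa, ρ = 7819 kg/m³
  alloy D: σ_y = 250.0 MPa, ρ = 2820 kg/m³
  alloy F: σ_y = 122.0 MPa, ρ = 7060 kg/m³
  alloy D: M = 5.61×10⁻³
  alloy P: M = 3.96×10⁻³
  alloy F: M = 1.56×10⁻³
  alloy G: M = 1.34×10⁻³
Alloy D has the largest M.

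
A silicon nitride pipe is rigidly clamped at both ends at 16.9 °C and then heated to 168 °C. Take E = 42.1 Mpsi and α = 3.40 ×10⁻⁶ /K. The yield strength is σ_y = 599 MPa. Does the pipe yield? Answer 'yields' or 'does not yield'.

does not yield

E = 42.1 Mpsi = 290.3 GPa.
ΔT = 151.1 K. Constrained thermal stress σ = E·α·ΔT = 290.3×10³ MPa × 3.40×10⁻⁶ × 151.1 = 149 MPa (compressive).
Compare to σ_y = 599 MPa: σ < σ_y, so it does not yield.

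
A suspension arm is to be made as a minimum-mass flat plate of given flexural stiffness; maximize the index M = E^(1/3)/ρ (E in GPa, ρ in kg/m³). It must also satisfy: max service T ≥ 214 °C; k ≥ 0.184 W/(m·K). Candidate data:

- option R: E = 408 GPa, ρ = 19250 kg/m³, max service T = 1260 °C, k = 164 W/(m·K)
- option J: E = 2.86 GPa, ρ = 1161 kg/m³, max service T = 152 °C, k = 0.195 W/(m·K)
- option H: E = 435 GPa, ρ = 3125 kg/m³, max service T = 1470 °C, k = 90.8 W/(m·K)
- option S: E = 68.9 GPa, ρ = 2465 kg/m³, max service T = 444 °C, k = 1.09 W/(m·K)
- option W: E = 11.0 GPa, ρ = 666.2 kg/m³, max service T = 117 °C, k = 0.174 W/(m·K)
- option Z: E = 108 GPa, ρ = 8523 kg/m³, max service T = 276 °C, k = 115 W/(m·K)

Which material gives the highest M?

option H

Screen on constraints: max service T ≥ 214 °C; k ≥ 0.184 W/(m·K). Survivors: option R, option H, option S, option Z.
Evaluate M for each candidate:
  option H: M = 2.42×10⁻³
  option S: M = 1.66×10⁻³
  option Z: M = 0.559×10⁻³
  option R: M = 0.385×10⁻³
Option H ranks first.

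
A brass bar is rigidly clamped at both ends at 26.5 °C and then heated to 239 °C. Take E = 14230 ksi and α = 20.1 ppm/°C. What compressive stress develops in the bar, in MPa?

E = 14230 ksi = 98.11 GPa.
ΔT = 212.5 K. Constrained thermal stress σ = E·α·ΔT = 98.11×10³ MPa × 20.1×10⁻⁶ × 212.5 = 419 MPa (compressive).

419 MPa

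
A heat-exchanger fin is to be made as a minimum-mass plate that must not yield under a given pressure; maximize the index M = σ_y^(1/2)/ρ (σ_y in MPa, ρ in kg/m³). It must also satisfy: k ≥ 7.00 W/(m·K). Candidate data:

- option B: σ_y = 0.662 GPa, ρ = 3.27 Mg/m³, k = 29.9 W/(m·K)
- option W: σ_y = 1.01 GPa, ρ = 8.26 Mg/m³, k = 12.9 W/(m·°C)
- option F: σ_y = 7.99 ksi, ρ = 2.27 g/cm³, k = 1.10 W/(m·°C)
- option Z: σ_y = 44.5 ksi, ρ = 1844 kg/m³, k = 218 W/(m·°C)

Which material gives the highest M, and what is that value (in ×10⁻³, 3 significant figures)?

option Z, M = 9.50×10⁻³

Screen on constraints: k ≥ 7.00 W/(m·K). Survivors: option B, option W, option Z.
In SI units:
  option B: σ_y = 662.0 MPa, ρ = 3270 kg/m³
  option W: σ_y = 1010 MPa, ρ = 8260 kg/m³
  option Z: σ_y = 306.8 MPa, ρ = 1844 kg/m³
  option Z: M = 9.50×10⁻³
  option B: M = 7.87×10⁻³
  option W: M = 3.85×10⁻³
Option Z has the largest M.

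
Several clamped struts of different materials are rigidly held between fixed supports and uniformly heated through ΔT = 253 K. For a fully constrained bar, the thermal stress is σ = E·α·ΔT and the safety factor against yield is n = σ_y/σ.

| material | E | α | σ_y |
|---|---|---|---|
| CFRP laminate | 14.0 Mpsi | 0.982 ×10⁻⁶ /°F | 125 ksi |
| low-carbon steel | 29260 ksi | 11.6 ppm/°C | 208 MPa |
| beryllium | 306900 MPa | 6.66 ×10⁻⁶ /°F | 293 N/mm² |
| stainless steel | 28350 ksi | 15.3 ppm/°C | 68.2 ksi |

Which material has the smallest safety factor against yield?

With everything in SI (GPa, ×10⁻⁶/K, MPa):
  CFRP laminate: E = 96.53, α = 1.77, σ_y = 861.8 → σ = 43.2 MPa, n = 20.0
  low-carbon steel: E = 201.7, α = 11.6, σ_y = 208.0 → σ = 592 MPa, n = 0.351
  beryllium: E = 306.9, α = 12.0, σ_y = 293.0 → σ = 931 MPa, n = 0.315
  stainless steel: E = 195.5, α = 15.3, σ_y = 470.2 → σ = 757 MPa, n = 0.621
The minimum is beryllium at n = 0.315.

beryllium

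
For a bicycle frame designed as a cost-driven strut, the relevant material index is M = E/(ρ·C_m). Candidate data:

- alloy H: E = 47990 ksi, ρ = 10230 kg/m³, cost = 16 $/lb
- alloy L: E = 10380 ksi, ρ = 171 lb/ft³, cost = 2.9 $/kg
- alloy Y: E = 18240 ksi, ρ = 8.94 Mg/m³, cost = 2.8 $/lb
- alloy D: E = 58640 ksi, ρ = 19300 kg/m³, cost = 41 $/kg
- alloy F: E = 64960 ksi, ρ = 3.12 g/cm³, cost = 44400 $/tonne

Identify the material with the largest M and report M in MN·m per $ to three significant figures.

Putting every candidate on a common basis:
  alloy H: E = 330.9 GPa, ρ = 10230 kg/m³, cost = 35.27 $/kg
  alloy L: E = 71.57 GPa, ρ = 2739 kg/m³, cost = 2.900 $/kg
  alloy Y: E = 125.8 GPa, ρ = 8940 kg/m³, cost = 6.173 $/kg
  alloy D: E = 404.3 GPa, ρ = 19300 kg/m³, cost = 41.00 $/kg
  alloy F: E = 447.9 GPa, ρ = 3120 kg/m³, cost = 44.40 $/kg
  alloy L: M = 9.01 MN·m per $
  alloy F: M = 3.23 MN·m per $
  alloy Y: M = 2.28 MN·m per $
  alloy H: M = 0.917 MN·m per $
  alloy D: M = 0.511 MN·m per $
The maximum is for alloy L.

alloy L, M = 9.01 MN·m per $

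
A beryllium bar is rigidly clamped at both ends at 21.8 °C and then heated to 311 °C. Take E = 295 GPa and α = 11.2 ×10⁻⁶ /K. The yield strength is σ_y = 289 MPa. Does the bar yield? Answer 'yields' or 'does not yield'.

yields

ΔT = 289.2 K. Constrained thermal stress σ = E·α·ΔT = 295.0×10³ MPa × 11.2×10⁻⁶ × 289.2 = 956 MPa (compressive).
Compare to σ_y = 289 MPa: σ ≥ σ_y, so it yields.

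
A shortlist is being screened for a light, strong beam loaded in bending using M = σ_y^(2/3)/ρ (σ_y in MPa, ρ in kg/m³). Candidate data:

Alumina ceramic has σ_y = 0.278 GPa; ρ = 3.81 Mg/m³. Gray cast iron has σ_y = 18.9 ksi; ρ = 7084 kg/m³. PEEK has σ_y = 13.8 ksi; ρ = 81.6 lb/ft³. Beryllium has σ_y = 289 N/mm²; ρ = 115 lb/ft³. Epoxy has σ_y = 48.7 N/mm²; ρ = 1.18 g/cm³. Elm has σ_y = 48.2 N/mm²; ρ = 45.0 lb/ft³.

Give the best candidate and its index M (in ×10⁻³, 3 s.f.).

Convert each candidate to consistent units, then evaluate M:
  alumina ceramic: σ_y = 278.0 MPa, ρ = 3810 kg/m³
  gray cast iron: σ_y = 130.3 MPa, ρ = 7084 kg/m³
  PEEK: σ_y = 95.15 MPa, ρ = 1307 kg/m³
  beryllium: σ_y = 289.0 MPa, ρ = 1842 kg/m³
  epoxy: σ_y = 48.70 MPa, ρ = 1180 kg/m³
  elm: σ_y = 48.20 MPa, ρ = 720.8 kg/m³
  beryllium: M = 23.7×10⁻³
  elm: M = 18.4×10⁻³
  PEEK: M = 15.9×10⁻³
  epoxy: M = 11.3×10⁻³
  alumina ceramic: M = 11.2×10⁻³
  gray cast iron: M = 3.63×10⁻³
The maximum is for beryllium.

beryllium, M = 23.7×10⁻³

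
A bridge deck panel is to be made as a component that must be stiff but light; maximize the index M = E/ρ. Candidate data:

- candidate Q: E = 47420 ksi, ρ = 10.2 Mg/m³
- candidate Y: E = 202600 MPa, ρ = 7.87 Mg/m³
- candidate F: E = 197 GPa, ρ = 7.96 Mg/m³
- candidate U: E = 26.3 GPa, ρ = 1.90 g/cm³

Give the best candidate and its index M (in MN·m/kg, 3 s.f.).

candidate Q, M = 32.1 MN·m/kg

In SI units:
  candidate Q: E = 326.9 GPa, ρ = 10200 kg/m³
  candidate Y: E = 202.6 GPa, ρ = 7870 kg/m³
  candidate F: E = 197.0 GPa, ρ = 7960 kg/m³
  candidate U: E = 26.30 GPa, ρ = 1900 kg/m³
  candidate Q: M = 32.1 MN·m/kg
  candidate Y: M = 25.7 MN·m/kg
  candidate F: M = 24.7 MN·m/kg
  candidate U: M = 13.8 MN·m/kg
The maximum is for candidate Q.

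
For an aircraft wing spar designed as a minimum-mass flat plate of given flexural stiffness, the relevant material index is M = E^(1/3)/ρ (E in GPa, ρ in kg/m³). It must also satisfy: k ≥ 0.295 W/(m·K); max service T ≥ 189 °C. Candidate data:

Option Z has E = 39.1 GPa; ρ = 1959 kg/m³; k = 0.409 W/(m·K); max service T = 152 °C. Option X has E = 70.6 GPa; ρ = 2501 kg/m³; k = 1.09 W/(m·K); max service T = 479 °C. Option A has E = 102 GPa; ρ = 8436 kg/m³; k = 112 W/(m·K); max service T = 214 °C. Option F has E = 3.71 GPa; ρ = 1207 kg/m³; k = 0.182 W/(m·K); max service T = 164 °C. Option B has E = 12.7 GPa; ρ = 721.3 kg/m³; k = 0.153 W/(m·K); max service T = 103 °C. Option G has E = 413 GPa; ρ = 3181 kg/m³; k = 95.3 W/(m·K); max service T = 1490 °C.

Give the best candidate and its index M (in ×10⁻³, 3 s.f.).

option G, M = 2.34×10⁻³

Screen on constraints: k ≥ 0.295 W/(m·K); max service T ≥ 189 °C. Survivors: option X, option A, option G.
Evaluate M for each candidate:
  option G: M = 2.34×10⁻³
  option X: M = 1.65×10⁻³
  option A: M = 0.554×10⁻³
The maximum is for option G.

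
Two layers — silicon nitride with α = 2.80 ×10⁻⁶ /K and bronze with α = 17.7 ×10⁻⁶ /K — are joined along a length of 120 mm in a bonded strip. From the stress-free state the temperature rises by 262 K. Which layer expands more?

bronze

α(silicon nitride) = 2.80×10⁻⁶/K vs α(bronze) = 17.7×10⁻⁶/K.
Higher α expands more for the same ΔT: bronze.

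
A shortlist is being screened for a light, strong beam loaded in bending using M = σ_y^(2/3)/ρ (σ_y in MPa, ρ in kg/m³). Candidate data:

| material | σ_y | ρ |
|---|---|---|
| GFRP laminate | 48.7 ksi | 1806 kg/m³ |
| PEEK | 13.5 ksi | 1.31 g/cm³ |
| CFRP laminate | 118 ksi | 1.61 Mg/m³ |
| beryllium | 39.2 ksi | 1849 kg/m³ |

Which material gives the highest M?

After converting to SI:
  GFRP laminate: σ_y = 335.8 MPa, ρ = 1806 kg/m³
  PEEK: σ_y = 93.08 MPa, ρ = 1310 kg/m³
  CFRP laminate: σ_y = 813.6 MPa, ρ = 1610 kg/m³
  beryllium: σ_y = 270.3 MPa, ρ = 1849 kg/m³
  CFRP laminate: M = 54.1×10⁻³
  GFRP laminate: M = 26.7×10⁻³
  beryllium: M = 22.6×10⁻³
  PEEK: M = 15.7×10⁻³
CFRP laminate ranks first.

CFRP laminate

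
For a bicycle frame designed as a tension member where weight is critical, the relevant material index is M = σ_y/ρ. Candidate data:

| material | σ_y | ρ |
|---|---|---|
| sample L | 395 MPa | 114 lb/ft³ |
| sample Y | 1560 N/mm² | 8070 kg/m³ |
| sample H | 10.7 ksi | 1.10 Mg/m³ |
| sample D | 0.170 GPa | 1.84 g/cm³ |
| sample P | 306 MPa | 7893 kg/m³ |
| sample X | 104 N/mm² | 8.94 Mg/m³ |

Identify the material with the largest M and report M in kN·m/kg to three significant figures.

sample L, M = 216 kN·m/kg

Putting every candidate on a common basis:
  sample L: σ_y = 395.0 MPa, ρ = 1826 kg/m³
  sample Y: σ_y = 1560 MPa, ρ = 8070 kg/m³
  sample H: σ_y = 73.77 MPa, ρ = 1100 kg/m³
  sample D: σ_y = 170.0 MPa, ρ = 1840 kg/m³
  sample P: σ_y = 306.0 MPa, ρ = 7893 kg/m³
  sample X: σ_y = 104.0 MPa, ρ = 8940 kg/m³
  sample L: M = 216 kN·m/kg
  sample Y: M = 193 kN·m/kg
  sample D: M = 92.4 kN·m/kg
  sample H: M = 67.1 kN·m/kg
  sample P: M = 38.8 kN·m/kg
  sample X: M = 11.6 kN·m/kg
The maximum is for sample L.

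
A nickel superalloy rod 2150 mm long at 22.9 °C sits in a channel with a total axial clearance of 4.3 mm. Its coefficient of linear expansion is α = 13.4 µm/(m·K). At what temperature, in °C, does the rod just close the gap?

α·L₀·ΔT = 4.3 mm ⇒ ΔT = 4.3 / (13.4×10⁻⁶ × 2150.0) = 149.3 K.
T = 22.9 + 149.3 = 172.2 °C.

172 °C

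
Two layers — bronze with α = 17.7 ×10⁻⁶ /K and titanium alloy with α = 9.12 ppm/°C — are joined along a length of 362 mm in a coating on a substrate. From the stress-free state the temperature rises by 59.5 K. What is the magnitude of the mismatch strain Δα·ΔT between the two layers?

5.11×10⁻⁴

Δα = |17.7 − 9.12|×10⁻⁶/K = 8.58×10⁻⁶/K.
Mismatch strain = Δα·ΔT = 8.58×10⁻⁶ × 59.5 = 5.11×10⁻⁴.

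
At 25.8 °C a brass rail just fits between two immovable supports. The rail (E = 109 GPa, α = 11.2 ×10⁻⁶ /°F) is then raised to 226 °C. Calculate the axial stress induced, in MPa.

440 MPa

α = 11.2×10⁻⁶/°F × 9/5 = 20.2×10⁻⁶/K.
ΔT = 200.2 K. Constrained thermal stress σ = E·α·ΔT = 109.0×10³ MPa × 20.2×10⁻⁶ × 200.2 = 440 MPa (compressive).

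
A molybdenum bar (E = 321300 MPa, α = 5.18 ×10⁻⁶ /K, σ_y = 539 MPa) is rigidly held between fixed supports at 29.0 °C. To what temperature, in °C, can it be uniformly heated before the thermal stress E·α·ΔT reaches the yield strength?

E = 321300 MPa = 321.3 GPa.
E·α·ΔT = 539.0 MPa ⇒ ΔT = 539.0 / (321.3×10³ × 5.18×10⁻⁶) = 323.9 K.
T = 29.0 + 323.9 = 352.9 °C.

353 °C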